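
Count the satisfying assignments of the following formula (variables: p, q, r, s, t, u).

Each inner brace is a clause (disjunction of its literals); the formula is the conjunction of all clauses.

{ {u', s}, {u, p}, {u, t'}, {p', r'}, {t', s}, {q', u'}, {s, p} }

There are 2^6 = 64 truth assignments over (p, q, r, s, t, u).
Split on r. With r = 1, the clauses containing r are satisfied and r' drops from the rest; 2 of the 2^5 = 32 assignments to the other variables satisfy what remains.
With r = 0, by the same count on the reduced clause set, 8 assignments work.
(One model: p=F, q=F, r=F, s=T, t=F, u=T.)
Total: 2 + 8 = 10.

10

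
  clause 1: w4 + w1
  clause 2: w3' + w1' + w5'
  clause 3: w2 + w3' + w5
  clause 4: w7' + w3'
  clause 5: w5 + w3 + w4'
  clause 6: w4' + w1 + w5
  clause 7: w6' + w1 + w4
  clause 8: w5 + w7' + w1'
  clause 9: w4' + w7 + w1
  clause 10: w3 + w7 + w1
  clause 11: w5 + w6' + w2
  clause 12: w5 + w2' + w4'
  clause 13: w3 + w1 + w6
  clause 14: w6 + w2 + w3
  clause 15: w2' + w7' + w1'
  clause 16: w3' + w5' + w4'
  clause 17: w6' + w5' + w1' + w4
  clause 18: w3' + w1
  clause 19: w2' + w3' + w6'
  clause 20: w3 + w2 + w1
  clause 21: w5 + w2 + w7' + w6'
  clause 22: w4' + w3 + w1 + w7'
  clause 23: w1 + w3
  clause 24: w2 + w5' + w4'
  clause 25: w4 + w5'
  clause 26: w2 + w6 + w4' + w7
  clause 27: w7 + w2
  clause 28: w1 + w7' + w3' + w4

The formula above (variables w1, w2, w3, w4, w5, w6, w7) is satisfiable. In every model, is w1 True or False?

Suppose w1 = 0.
From the singleton clause (w4), w4 = 1.
From the singleton clause (w5), w5 = 1.
From the singleton clause (w7), w7 = 1.
From the singleton clause (w3'), w3 = 0.
That conflicts with the unit clause (w3).
So every satisfying assignment has w1 = True.

True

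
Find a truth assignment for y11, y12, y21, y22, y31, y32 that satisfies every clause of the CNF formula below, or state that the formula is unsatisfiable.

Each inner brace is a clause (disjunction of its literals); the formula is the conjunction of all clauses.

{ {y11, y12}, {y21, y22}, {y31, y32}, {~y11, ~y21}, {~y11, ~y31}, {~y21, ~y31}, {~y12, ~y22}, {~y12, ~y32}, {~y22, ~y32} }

Try y11 = 1.
From the singleton clause (~y21), y21 = 0.
From the singleton clause (y22), y22 = 1.
From the singleton clause (~y31), y31 = 0.
From the singleton clause (y32), y32 = 1.
That conflicts with the unit clause (~y32).
Backtrack on y11: now try y11 = 0.
From the singleton clause (y12), y12 = 1.
From the singleton clause (~y22), y22 = 0.
From the singleton clause (y21), y21 = 1.
From the singleton clause (~y31), y31 = 0.
From the singleton clause (y32), y32 = 1.
That conflicts with the unit clause (~y32).
Neither y11 = 1 nor y11 = 0 works.

UNSATISFIABLE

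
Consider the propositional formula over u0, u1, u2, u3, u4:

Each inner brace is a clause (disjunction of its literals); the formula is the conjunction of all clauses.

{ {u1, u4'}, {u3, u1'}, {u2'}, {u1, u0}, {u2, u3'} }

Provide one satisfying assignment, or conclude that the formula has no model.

u0 ↦ 1,  u1 ↦ 0,  u2 ↦ 0,  u3 ↦ 0,  u4 ↦ 0

Unit clause (u2') forces u2 = 0.
Unit clause (u3') forces u3 = 0.
Unit clause (u1') forces u1 = 0.
Unit clause (u4') forces u4 = 0.
Unit clause (u0) forces u0 = 1.
This assignment satisfies each clause.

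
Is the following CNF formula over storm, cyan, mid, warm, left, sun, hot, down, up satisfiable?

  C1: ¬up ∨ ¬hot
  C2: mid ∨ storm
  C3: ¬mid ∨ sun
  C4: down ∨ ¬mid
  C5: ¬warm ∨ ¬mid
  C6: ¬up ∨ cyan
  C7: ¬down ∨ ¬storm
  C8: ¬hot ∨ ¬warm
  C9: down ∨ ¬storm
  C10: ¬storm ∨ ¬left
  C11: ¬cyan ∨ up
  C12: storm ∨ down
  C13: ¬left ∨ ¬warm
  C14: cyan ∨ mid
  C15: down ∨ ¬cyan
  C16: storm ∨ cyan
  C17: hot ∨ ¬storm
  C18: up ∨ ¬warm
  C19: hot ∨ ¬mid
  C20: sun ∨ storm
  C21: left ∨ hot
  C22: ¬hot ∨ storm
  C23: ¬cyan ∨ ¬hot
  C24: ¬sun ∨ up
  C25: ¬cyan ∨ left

No

Branch on up: set up = False.
From the singleton clause (¬cyan), cyan = False.
From the singleton clause (mid), mid = True.
From the singleton clause (sun), sun = True.
That conflicts with the unit clause (¬sun).
Backtrack on up: now try up = True.
From the singleton clause (¬hot), hot = False.
From the singleton clause (cyan), cyan = True.
From the singleton clause (down), down = True.
From the singleton clause (¬storm), storm = False.
From the singleton clause (mid), mid = True.
That conflicts with the unit clause (¬mid).
Either choice for up ends in contradiction.
No assignment satisfies every clause.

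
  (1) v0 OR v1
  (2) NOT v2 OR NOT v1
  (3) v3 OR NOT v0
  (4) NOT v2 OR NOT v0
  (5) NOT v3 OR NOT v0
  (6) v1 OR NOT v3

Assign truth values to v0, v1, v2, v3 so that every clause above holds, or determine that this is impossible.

v0 ↦ false; v1 ↦ true; v2 ↦ false; v3 ↦ true

Try v0 = false.
From the singleton clause (v1), v1 = true.
From the singleton clause (NOT v2), v2 = false.
All clauses hold; v3 can take either value.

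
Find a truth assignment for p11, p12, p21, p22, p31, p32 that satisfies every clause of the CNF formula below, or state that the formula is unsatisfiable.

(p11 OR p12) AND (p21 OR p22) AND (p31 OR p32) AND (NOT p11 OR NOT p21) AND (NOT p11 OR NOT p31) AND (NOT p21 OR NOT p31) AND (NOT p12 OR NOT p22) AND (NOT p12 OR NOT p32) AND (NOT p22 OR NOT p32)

UNSATISFIABLE

Case p11 = true:
From the singleton clause (NOT p21), p21 = false.
From the singleton clause (p22), p22 = true.
From the singleton clause (NOT p31), p31 = false.
From the singleton clause (p32), p32 = true.
But (NOT p32) is also a unit clause — contradiction.
That branch fails; take p11 = false instead.
From the singleton clause (p12), p12 = true.
From the singleton clause (NOT p22), p22 = false.
From the singleton clause (p21), p21 = true.
From the singleton clause (NOT p31), p31 = false.
From the singleton clause (p32), p32 = true.
But (NOT p32) is also a unit clause — contradiction.
Either choice for p11 ends in contradiction.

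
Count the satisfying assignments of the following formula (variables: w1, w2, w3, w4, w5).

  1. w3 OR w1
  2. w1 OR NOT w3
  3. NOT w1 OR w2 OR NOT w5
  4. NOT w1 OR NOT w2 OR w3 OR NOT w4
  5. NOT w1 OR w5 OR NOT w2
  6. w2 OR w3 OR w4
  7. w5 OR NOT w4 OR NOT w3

5

There are 2^5 = 32 truth assignments over (w1, w2, w3, w4, w5).
Split on w4. With w4 = true, the clauses containing w4 are satisfied and NOT w4 drops from the rest; 2 of the 2^4 = 16 assignments to the other variables satisfy what remains.
With w4 = false, by the same count on the reduced clause set, 3 assignments work.
Total: 2 + 3 = 5.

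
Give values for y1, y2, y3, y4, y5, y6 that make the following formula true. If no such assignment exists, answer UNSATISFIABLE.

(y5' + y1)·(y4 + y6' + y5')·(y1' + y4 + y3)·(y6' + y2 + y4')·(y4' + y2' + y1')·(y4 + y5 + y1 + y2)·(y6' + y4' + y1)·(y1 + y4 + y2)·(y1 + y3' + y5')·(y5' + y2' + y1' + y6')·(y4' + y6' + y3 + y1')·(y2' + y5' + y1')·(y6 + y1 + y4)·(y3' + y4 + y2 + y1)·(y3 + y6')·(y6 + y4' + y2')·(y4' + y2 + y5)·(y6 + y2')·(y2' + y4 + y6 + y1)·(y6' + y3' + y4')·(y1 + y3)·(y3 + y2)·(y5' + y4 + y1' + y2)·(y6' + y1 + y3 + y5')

y1=1; y2=0; y3=1; y4=0; y5=0; y6=0

Case y5 = 0:
Case y3 = 1:
Case y4 = 0:
Case y1 = 1:
Case y6 = 0:
Unit clause (y2') forces y2 = 0.
All clauses are satisfied.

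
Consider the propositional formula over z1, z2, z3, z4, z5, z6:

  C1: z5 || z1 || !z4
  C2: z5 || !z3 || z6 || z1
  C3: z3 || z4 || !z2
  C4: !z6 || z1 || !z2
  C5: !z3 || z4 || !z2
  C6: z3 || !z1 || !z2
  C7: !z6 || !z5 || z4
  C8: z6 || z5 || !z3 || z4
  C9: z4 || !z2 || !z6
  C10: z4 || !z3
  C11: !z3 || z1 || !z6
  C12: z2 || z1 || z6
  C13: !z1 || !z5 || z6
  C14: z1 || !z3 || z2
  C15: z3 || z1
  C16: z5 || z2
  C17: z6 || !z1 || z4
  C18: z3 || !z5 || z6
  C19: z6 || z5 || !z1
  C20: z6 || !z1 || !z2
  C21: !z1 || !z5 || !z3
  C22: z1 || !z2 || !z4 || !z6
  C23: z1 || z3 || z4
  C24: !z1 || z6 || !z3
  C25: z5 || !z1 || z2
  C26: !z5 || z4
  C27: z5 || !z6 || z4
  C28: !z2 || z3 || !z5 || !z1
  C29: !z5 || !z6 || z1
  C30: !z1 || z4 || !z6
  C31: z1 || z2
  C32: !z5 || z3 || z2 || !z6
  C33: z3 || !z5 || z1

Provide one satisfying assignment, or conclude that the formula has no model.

Suppose z4 = true.
Suppose z5 = true.
Suppose z1 = false.
(z3) alone gives z3 = true.
(!z6) alone gives z6 = false.
(z2) alone gives z2 = true.
Every clause now holds.

z1=false,  z2=true,  z3=true,  z4=true,  z5=true,  z6=false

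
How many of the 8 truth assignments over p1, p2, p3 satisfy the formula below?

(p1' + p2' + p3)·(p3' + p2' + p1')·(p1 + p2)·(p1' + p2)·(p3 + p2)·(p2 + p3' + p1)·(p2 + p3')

There are 2^3 = 8 truth assignments over (p1, p2, p3).
Check each against the 7 clauses (columns in the order p1, p2, p3):
  F F F  ✗ fails (p1 + p2)
  F F T  ✗ fails (p1 + p2)
  F T F  ✓ satisfies all
  F T T  ✓ satisfies all
  T F F  ✗ fails (p1' + p2)
  T F T  ✗ fails (p1' + p2)
  T T F  ✗ fails (p1' + p2' + p3)
  T T T  ✗ fails (p3' + p2' + p1')
2 of the 8 rows are models.

2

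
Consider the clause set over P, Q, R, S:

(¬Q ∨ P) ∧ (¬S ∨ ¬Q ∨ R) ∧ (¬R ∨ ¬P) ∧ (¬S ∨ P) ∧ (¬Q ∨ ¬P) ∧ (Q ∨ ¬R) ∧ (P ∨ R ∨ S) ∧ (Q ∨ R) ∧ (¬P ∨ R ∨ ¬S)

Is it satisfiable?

Try Q = False.
(¬R) alone gives R = False.
But (R) is also a unit clause — contradiction.
So Q must be the other value — set Q = True.
(P) alone gives P = True.
But (¬P) is also a unit clause — contradiction.
Both values of Q lead to a conflict.
No assignment satisfies every clause.

Unsatisfiable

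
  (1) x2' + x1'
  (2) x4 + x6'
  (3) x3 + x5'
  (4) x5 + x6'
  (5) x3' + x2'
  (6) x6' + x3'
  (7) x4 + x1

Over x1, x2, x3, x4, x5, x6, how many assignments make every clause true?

10

There are 2^6 = 64 truth assignments over (x1, x2, x3, x4, x5, x6).
Split on x1. With x1 = 1, the clauses containing x1 are satisfied and x1' drops from the rest; 6 of the 2^5 = 32 assignments to the other variables satisfy what remains.
With x1 = 0, by the same count on the reduced clause set, 4 assignments work.
Total: 6 + 4 = 10.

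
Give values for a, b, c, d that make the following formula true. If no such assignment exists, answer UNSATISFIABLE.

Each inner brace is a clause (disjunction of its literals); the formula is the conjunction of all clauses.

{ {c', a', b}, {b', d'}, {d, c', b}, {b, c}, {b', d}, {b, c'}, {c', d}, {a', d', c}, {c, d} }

Branch on b: set b = 0.
From the singleton clause (c), c = 1.
Now (c') is unsatisfied and unit — conflict.
So b must be the other value — set b = 1.
From the singleton clause (d'), d = 0.
Now (d) is unsatisfied and unit — conflict.
Neither b = 1 nor b = 0 works.

UNSATISFIABLE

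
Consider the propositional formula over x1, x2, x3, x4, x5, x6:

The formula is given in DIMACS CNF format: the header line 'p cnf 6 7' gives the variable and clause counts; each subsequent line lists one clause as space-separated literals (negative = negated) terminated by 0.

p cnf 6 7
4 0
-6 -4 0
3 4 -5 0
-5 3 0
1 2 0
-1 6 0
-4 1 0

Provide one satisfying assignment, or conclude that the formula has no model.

(x4) alone gives x4 = True.
(¬x6) alone gives x6 = False.
(¬x1) alone gives x1 = False.
That conflicts with the unit clause (x1).

UNSATISFIABLE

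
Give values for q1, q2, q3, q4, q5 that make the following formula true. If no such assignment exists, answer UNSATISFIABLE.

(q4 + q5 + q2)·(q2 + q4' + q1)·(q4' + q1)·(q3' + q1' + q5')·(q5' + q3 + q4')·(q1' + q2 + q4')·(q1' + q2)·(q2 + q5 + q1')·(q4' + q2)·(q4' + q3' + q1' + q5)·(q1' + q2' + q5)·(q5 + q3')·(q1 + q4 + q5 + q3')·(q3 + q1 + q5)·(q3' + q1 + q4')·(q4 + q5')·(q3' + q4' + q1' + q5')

Try q4 = 0.
The clause (q5') is unit, so q5 = 0.
The clause (q2) is unit, so q2 = 1.
The clause (q1') is unit, so q1 = 0.
The clause (q3') is unit, so q3 = 0.
But (q3) is also a unit clause — contradiction.
That branch fails; take q4 = 1 instead.
The clause (q1) is unit, so q1 = 1.
The clause (q2) is unit, so q2 = 1.
The clause (q5) is unit, so q5 = 1.
The clause (q3') is unit, so q3 = 0.
But (q3) is also a unit clause — contradiction.
Neither q4 = 1 nor q4 = 0 works.

UNSATISFIABLE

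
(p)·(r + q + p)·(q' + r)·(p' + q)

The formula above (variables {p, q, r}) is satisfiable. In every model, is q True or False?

True

Suppose q = 0.
(p) alone gives p = 1.
But (p') is also a unit clause — contradiction.
So every satisfying assignment has q = True.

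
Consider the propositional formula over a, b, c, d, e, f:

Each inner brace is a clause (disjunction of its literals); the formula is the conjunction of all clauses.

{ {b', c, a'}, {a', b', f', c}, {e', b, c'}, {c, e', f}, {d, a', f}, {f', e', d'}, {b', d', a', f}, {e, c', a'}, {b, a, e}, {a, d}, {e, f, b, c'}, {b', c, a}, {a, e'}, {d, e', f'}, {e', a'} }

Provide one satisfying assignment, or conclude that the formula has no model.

Case a = 1:
(e') alone gives e = 0.
(c') alone gives c = 0.
(b') alone gives b = 0.
Case d = 1:
No clause remains; f is free.

a ↦ 1,  b ↦ 0,  c ↦ 0,  d ↦ 1,  e ↦ 0,  f ↦ 1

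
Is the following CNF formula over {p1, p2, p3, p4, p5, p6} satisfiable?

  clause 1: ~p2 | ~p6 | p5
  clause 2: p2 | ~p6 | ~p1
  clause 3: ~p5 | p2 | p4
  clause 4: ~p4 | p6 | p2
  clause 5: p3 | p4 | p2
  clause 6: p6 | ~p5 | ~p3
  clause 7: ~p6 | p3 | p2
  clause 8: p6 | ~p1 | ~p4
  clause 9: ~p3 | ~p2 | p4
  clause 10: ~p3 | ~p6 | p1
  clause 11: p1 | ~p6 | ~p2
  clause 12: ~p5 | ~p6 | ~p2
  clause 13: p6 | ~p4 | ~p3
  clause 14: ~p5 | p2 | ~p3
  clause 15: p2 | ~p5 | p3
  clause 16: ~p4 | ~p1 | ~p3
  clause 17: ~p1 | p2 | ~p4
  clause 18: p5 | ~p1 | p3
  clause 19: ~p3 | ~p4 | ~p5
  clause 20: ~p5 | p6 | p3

Satisfiable

Case p2 = 1:
Case p6 = 0:
Case p5 = 0:
Case p1 = 0:
Case p3 = 0:
Every clause is now satisfied; p4 is unconstrained.
A satisfying assignment: p1=0, p2=1, p3=0, p4=0, p5=0, p6=0.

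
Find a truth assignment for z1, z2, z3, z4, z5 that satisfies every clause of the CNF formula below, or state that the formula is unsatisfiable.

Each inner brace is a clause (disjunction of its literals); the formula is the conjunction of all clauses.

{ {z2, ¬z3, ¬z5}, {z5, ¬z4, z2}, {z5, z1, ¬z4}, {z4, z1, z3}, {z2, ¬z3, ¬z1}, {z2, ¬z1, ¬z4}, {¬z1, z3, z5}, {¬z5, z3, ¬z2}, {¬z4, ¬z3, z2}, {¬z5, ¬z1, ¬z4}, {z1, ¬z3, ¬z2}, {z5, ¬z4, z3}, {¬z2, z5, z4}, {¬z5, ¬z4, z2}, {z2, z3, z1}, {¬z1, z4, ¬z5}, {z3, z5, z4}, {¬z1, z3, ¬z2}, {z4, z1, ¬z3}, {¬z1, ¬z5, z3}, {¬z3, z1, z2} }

Branch on z2: set z2 = True.
Branch on z5: set z5 = False.
From the singleton clause (z4), z4 = True.
From the singleton clause (z1), z1 = True.
From the singleton clause (z3), z3 = True.
All clauses are satisfied.

z1=True,  z2=True,  z3=True,  z4=True,  z5=False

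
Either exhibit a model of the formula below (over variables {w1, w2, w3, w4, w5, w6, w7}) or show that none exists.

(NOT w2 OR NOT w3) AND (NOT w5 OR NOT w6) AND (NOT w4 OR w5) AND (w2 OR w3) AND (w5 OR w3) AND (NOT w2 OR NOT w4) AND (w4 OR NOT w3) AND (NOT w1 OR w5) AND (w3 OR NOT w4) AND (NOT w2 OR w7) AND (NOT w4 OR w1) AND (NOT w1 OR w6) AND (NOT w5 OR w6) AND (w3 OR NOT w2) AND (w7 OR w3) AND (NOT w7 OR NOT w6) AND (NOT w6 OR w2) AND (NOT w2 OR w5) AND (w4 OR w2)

UNSATISFIABLE

Branch on w2: set w2 = false.
From the singleton clause (w3), w3 = true.
From the singleton clause (w4), w4 = true.
From the singleton clause (w5), w5 = true.
From the singleton clause (NOT w6), w6 = false.
But (w6) is also a unit clause — contradiction.
Undo w2 and try w2 = true.
From the singleton clause (NOT w3), w3 = false.
But (w3) is also a unit clause — contradiction.
Both values of w2 lead to a conflict.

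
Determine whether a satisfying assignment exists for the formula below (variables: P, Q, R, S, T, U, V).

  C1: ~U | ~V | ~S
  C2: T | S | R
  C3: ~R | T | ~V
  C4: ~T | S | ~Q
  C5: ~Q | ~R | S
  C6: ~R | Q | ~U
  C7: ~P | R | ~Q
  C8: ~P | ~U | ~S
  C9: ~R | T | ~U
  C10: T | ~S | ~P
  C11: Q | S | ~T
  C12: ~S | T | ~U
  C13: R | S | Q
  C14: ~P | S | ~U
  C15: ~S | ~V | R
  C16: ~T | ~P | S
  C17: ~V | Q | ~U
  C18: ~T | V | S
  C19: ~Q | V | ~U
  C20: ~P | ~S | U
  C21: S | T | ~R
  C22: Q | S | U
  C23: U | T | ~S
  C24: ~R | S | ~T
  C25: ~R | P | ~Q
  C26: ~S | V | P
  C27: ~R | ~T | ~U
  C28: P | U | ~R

Case U = 0:
Case P = 0:
The clause (~R) is unit, so R = 0.
Case T = 1:
Case S = 1:
The clause (~V) is unit, so V = 0.
That conflicts with the unit clause (V).
Undo S and try S = 0.
The clause (~Q) is unit, so Q = 0.
That conflicts with the unit clause (Q).
Either choice for S ends in contradiction.
Undo T and try T = 0.
The clause (S) is unit, so S = 1.
That conflicts with the unit clause (~S).
Either choice for T ends in contradiction.
Undo P and try P = 1.
The clause (~S) is unit, so S = 0.
The clause (~T) is unit, so T = 0.
The clause (R) is unit, so R = 1.
That conflicts with the unit clause (~R).
Either choice for P ends in contradiction.
Undo U and try U = 1.
Case V = 0:
The clause (~Q) is unit, so Q = 0.
The clause (~R) is unit, so R = 0.
The clause (S) is unit, so S = 1.
The clause (~P) is unit, so P = 0.
That conflicts with the unit clause (P).
Undo V and try V = 1.
The clause (~S) is unit, so S = 0.
The clause (~P) is unit, so P = 0.
The clause (Q) is unit, so Q = 1.
The clause (~T) is unit, so T = 0.
The clause (R) is unit, so R = 1.
That conflicts with the unit clause (~R).
Either choice for V ends in contradiction.
Either choice for U ends in contradiction.
No assignment satisfies every clause.

Unsatisfiable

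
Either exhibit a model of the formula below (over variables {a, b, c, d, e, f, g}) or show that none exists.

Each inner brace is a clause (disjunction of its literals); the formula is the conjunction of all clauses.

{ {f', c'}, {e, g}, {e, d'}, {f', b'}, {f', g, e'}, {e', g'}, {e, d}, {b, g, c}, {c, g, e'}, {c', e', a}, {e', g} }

UNSATISFIABLE

Try f = 0.
Try e = 1.
(g') alone gives g = 0.
That conflicts with the unit clause (g).
So e must be the other value — set e = 0.
(g) alone gives g = 1.
(d') alone gives d = 0.
That conflicts with the unit clause (d).
Neither e = 1 nor e = 0 works.
So f must be the other value — set f = 1.
(c') alone gives c = 0.
(b') alone gives b = 0.
(g) alone gives g = 1.
(e') alone gives e = 0.
(d') alone gives d = 0.
That conflicts with the unit clause (d).
Neither f = 1 nor f = 0 works.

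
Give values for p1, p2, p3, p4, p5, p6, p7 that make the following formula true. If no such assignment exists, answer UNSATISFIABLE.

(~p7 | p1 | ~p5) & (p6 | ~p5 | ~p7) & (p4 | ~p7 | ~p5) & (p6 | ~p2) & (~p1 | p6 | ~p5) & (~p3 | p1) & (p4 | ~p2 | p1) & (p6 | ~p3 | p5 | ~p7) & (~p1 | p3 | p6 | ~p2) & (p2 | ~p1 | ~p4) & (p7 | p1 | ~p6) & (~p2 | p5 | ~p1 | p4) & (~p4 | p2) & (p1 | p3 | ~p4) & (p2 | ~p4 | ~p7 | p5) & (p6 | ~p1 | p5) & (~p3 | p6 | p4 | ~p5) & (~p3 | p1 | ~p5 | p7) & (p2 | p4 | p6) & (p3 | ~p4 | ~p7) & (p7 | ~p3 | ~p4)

Suppose p6 = 1.
Suppose p3 = 0.
Suppose p7 = 0.
(p1) alone gives p1 = 1.
Suppose p2 = 0.
(~p4) alone gives p4 = 0.
Every clause is now satisfied; p5 is unconstrained.

p1=1, p2=0, p3=0, p4=0, p5=0, p6=1, p7=0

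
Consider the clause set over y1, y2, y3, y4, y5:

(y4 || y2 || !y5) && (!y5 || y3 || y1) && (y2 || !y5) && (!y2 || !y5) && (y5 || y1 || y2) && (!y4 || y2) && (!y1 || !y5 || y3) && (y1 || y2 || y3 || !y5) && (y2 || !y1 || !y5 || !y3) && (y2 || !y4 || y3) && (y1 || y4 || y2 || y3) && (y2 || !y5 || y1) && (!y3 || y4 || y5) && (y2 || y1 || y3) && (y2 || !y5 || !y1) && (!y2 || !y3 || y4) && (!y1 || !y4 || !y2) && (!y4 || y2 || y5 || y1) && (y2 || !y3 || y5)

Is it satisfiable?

Yes, satisfiable

Try y2 = true.
The clause (!y5) is unit, so y5 = false.
Try y3 = true.
The clause (y4) is unit, so y4 = true.
The clause (!y1) is unit, so y1 = false.
Every clause now holds.
A satisfying assignment: y1=false; y2=true; y3=true; y4=true; y5=false.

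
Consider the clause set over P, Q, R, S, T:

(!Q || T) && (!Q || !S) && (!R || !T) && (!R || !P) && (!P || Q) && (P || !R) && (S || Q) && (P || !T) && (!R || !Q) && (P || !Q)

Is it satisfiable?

Yes, satisfiable

Case Q = false:
(!P) alone gives P = false.
(!R) alone gives R = false.
(S) alone gives S = true.
(!T) alone gives T = false.
This assignment satisfies each clause.
A satisfying assignment: P ↦ false; Q ↦ false; R ↦ false; S ↦ true; T ↦ false.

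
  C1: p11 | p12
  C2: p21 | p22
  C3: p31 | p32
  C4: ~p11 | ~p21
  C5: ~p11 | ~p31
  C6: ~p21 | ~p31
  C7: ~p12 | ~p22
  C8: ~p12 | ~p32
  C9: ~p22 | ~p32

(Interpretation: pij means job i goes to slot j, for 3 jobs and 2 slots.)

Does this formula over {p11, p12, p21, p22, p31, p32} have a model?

No

Case p11 = 1:
The clause (~p21) is unit, so p21 = 0.
The clause (p22) is unit, so p22 = 1.
The clause (~p31) is unit, so p31 = 0.
The clause (p32) is unit, so p32 = 1.
Now (~p32) is unsatisfied and unit — conflict.
Undo p11 and try p11 = 0.
The clause (p12) is unit, so p12 = 1.
The clause (~p22) is unit, so p22 = 0.
The clause (p21) is unit, so p21 = 1.
The clause (~p31) is unit, so p31 = 0.
The clause (p32) is unit, so p32 = 1.
Now (~p32) is unsatisfied and unit — conflict.
Either choice for p11 ends in contradiction.
No assignment satisfies every clause.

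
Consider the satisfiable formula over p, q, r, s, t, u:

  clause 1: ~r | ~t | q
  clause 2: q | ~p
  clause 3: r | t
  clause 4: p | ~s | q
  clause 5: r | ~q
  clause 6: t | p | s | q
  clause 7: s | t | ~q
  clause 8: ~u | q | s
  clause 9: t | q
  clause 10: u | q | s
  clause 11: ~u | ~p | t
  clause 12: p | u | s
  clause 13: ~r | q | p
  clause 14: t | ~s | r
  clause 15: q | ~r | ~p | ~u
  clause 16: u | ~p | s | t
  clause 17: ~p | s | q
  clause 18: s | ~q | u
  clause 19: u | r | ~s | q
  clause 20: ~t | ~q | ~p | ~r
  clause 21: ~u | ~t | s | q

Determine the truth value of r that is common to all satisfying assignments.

True

Suppose r = 0.
The clause (t) is unit, so t = 1.
The clause (~q) is unit, so q = 0.
The clause (~p) is unit, so p = 0.
The clause (~s) is unit, so s = 0.
The clause (~u) is unit, so u = 0.
Now (u) is unsatisfied and unit — conflict.
So every satisfying assignment has r = True.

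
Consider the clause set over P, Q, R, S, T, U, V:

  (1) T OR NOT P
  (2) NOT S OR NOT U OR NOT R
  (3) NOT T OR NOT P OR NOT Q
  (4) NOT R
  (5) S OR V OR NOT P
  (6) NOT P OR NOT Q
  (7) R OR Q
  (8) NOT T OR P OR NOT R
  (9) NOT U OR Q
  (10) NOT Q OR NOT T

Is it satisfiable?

The clause (NOT R) is unit, so R = false.
The clause (Q) is unit, so Q = true.
The clause (NOT P) is unit, so P = false.
The clause (NOT T) is unit, so T = false.
All clauses hold; S, U, V can take either value.
A satisfying assignment: P=false,  Q=true,  R=false,  S=true,  T=false,  U=false,  V=true.

Yes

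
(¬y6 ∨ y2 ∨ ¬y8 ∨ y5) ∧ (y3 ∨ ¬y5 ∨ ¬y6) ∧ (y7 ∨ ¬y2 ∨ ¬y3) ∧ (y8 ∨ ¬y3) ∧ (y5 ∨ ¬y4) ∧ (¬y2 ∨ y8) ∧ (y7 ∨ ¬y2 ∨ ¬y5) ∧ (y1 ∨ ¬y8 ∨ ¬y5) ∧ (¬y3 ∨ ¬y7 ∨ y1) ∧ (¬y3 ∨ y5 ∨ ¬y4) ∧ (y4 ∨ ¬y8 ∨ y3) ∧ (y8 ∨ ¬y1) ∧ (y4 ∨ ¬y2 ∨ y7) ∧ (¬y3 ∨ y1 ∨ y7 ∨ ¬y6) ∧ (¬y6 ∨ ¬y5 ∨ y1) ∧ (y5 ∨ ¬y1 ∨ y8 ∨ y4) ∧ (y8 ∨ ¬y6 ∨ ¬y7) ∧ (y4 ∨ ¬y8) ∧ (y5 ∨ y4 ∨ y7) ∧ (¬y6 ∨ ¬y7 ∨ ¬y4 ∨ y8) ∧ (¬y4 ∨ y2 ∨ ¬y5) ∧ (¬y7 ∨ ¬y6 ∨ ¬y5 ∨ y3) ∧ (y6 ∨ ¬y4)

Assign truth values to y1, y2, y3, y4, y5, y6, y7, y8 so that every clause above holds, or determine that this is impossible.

Case y8 = False:
Unit clause (¬y3) forces y3 = False.
Unit clause (¬y2) forces y2 = False.
Unit clause (¬y1) forces y1 = False.
Case y5 = True:
Unit clause (¬y6) forces y6 = False.
Unit clause (¬y4) forces y4 = False.
All clauses hold; y7 can take either value.

y1 ↦ False,  y2 ↦ False,  y3 ↦ False,  y4 ↦ False,  y5 ↦ True,  y6 ↦ False,  y7 ↦ False,  y8 ↦ False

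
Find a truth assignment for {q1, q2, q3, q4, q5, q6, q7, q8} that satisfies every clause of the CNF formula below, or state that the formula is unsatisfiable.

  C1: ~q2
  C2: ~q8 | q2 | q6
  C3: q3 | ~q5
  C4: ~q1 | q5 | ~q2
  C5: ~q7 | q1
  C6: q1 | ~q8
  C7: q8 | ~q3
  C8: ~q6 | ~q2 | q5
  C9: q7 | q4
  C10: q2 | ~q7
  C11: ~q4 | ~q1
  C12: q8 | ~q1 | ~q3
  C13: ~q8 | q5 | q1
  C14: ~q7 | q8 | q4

q1 ↦ 0, q2 ↦ 0, q3 ↦ 0, q4 ↦ 1, q5 ↦ 0, q6 ↦ 1, q7 ↦ 0, q8 ↦ 0

Unit clause (~q2) forces q2 = 0.
Unit clause (~q7) forces q7 = 0.
Unit clause (q4) forces q4 = 1.
Unit clause (~q1) forces q1 = 0.
Unit clause (~q8) forces q8 = 0.
Unit clause (~q3) forces q3 = 0.
Unit clause (~q5) forces q5 = 0.
Every clause is now satisfied; q6 is unconstrained.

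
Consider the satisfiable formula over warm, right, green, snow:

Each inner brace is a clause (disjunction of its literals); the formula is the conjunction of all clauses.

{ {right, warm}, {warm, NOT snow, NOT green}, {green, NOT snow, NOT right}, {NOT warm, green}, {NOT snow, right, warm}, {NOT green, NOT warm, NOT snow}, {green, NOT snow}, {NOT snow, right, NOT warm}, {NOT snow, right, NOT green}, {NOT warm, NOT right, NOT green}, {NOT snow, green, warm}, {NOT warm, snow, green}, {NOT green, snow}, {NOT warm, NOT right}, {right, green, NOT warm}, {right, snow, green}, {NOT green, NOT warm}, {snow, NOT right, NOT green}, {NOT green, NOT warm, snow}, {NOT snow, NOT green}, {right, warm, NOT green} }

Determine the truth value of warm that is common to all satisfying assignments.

False

Suppose warm = true.
From the singleton clause (green), green = true.
That conflicts with the unit clause (NOT green).
So every satisfying assignment has warm = False.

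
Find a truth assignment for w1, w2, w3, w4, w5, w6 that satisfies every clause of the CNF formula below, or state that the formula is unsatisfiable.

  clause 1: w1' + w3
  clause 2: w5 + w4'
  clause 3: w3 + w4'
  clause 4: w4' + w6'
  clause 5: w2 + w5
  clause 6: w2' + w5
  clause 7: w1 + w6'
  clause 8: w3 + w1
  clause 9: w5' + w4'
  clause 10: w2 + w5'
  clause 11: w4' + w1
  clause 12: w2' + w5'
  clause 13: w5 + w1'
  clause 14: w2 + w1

UNSATISFIABLE

Branch on w1: set w1 = 0.
From the singleton clause (w6'), w6 = 0.
From the singleton clause (w3), w3 = 1.
From the singleton clause (w4'), w4 = 0.
From the singleton clause (w2), w2 = 1.
From the singleton clause (w5), w5 = 1.
But (w5') is also a unit clause — contradiction.
Undo w1 and try w1 = 1.
From the singleton clause (w3), w3 = 1.
From the singleton clause (w5), w5 = 1.
From the singleton clause (w4'), w4 = 0.
From the singleton clause (w2), w2 = 1.
But (w2') is also a unit clause — contradiction.
Neither w1 = 1 nor w1 = 0 works.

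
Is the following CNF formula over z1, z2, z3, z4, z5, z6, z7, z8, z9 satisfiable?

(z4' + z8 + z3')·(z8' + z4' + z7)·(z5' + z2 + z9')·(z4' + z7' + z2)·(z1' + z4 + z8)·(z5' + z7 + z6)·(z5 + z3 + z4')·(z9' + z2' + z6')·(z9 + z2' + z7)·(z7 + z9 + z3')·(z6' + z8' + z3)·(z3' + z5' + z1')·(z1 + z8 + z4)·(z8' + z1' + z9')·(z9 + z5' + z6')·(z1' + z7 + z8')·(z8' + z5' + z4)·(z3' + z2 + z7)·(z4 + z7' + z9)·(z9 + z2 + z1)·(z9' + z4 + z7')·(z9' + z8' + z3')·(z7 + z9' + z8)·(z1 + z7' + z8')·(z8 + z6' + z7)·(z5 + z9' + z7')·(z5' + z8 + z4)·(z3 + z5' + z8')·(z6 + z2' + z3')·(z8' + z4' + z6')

Branch on z4: set z4 = 1.
Branch on z8: set z8 = 0.
Unit clause (z3') forces z3 = 0.
Unit clause (z5) forces z5 = 1.
Branch on z2: set z2 = 1.
Branch on z7: set z7 = 1.
Branch on z9: set z9 = 1.
Unit clause (z6') forces z6 = 0.
No clause remains; z1 is free.
A satisfying assignment: z1=1, z2=1, z3=0, z4=1, z5=1, z6=0, z7=1, z8=0, z9=1.

Yes, satisfiable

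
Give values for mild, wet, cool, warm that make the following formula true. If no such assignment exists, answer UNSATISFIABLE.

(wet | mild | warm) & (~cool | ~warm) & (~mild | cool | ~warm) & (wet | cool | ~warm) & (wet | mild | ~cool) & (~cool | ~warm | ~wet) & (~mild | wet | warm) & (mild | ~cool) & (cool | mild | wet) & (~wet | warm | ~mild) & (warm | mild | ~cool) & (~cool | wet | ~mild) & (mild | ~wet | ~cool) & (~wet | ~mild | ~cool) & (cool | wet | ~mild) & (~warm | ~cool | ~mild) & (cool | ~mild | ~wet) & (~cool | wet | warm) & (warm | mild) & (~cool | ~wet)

mild: 0; wet: 1; cool: 0; warm: 1

Try cool = 0.
Try mild = 0.
(wet) alone gives wet = 1.
(warm) alone gives warm = 1.
All clauses are satisfied.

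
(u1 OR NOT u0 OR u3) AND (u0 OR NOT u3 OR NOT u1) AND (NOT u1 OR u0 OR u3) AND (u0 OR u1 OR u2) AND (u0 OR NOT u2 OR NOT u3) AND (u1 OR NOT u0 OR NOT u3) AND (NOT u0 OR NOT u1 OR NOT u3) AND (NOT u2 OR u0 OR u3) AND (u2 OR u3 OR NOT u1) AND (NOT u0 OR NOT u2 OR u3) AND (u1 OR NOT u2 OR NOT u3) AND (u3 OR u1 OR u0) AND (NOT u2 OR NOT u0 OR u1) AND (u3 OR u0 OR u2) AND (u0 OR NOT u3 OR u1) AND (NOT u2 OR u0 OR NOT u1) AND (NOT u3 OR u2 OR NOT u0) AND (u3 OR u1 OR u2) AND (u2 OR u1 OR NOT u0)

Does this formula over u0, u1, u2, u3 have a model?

Branch on u1: set u1 = true.
Branch on u0: set u0 = true.
From the singleton clause (NOT u3), u3 = false.
From the singleton clause (u2), u2 = true.
But (NOT u2) is also a unit clause — contradiction.
That branch fails; take u0 = false instead.
From the singleton clause (NOT u3), u3 = false.
But (u3) is also a unit clause — contradiction.
Neither u0 = true nor u0 = false works.
That branch fails; take u1 = false instead.
Branch on u0: set u0 = false.
From the singleton clause (u2), u2 = true.
From the singleton clause (NOT u3), u3 = false.
But (u3) is also a unit clause — contradiction.
That branch fails; take u0 = true instead.
From the singleton clause (u3), u3 = true.
But (NOT u3) is also a unit clause — contradiction.
Neither u0 = true nor u0 = false works.
Neither u1 = true nor u1 = false works.
No assignment satisfies every clause.

No, unsatisfiable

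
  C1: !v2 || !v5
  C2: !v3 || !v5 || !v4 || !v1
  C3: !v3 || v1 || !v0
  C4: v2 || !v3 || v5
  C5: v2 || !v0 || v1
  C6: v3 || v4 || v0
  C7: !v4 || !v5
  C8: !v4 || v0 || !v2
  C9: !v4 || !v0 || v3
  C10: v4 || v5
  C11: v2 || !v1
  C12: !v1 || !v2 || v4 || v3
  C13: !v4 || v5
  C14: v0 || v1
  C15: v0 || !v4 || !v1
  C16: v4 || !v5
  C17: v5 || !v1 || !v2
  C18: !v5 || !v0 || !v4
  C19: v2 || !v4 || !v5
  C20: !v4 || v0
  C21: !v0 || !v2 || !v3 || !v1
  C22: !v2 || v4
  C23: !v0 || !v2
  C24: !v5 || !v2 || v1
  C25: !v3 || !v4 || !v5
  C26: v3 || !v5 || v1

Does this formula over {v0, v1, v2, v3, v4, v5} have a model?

No, unsatisfiable

Case v2 = false:
From the singleton clause (!v1), v1 = false.
From the singleton clause (!v0), v0 = false.
But (v0) is also a unit clause — contradiction.
Undo v2 and try v2 = true.
From the singleton clause (!v5), v5 = false.
From the singleton clause (v4), v4 = true.
But (!v4) is also a unit clause — contradiction.
Either choice for v2 ends in contradiction.
No assignment satisfies every clause.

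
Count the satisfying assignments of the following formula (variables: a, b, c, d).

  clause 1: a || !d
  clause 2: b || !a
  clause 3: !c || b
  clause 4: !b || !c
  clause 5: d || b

3

There are 2^4 = 16 truth assignments over (a, b, c, d).
Check each against the 5 clauses (columns in the order a, b, c, d):
  F F F F  ✗ fails (d || b)
  F F F T  ✗ fails (a || !d)
  F F T F  ✗ fails (!c || b)
  F F T T  ✗ fails (a || !d)
  F T F F  ✓ satisfies all
  F T F T  ✗ fails (a || !d)
  F T T F  ✗ fails (!b || !c)
  F T T T  ✗ fails (a || !d)
  T F F F  ✗ fails (b || !a)
  T F F T  ✗ fails (b || !a)
  T F T F  ✗ fails (b || !a)
  T F T T  ✗ fails (b || !a)
  T T F F  ✓ satisfies all
  T T F T  ✓ satisfies all
  T T T F  ✗ fails (!b || !c)
  T T T T  ✗ fails (!b || !c)
3 of the 16 rows are models.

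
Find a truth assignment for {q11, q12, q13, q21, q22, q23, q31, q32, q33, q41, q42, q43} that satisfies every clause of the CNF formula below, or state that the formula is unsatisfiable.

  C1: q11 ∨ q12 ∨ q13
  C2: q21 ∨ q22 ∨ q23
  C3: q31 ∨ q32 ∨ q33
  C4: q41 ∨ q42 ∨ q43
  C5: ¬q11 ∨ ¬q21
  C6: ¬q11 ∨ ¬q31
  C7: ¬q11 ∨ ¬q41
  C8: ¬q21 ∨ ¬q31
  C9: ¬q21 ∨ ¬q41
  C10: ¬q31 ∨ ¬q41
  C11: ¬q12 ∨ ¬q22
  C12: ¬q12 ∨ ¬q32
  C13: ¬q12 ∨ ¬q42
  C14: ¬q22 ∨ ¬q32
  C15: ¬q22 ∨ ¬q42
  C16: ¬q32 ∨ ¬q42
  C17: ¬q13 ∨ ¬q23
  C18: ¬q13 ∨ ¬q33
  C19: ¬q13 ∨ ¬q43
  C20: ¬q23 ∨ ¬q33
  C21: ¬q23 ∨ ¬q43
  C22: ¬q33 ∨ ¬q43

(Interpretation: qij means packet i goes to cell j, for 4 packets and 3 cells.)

UNSATISFIABLE

Suppose q11 = False.
Suppose q12 = True.
Unit clause (¬q22) forces q22 = False.
Unit clause (¬q32) forces q32 = False.
Unit clause (¬q42) forces q42 = False.
Suppose q21 = True.
Unit clause (¬q31) forces q31 = False.
Unit clause (q33) forces q33 = True.
Unit clause (¬q41) forces q41 = False.
Unit clause (q43) forces q43 = True.
That conflicts with the unit clause (¬q43).
Backtrack on q21: now try q21 = False.
Unit clause (q23) forces q23 = True.
Unit clause (¬q13) forces q13 = False.
Unit clause (¬q33) forces q33 = False.
Unit clause (q31) forces q31 = True.
Unit clause (¬q41) forces q41 = False.
Unit clause (q43) forces q43 = True.
That conflicts with the unit clause (¬q43).
Neither q21 = True nor q21 = False works.
Backtrack on q12: now try q12 = False.
Unit clause (q13) forces q13 = True.
Unit clause (¬q23) forces q23 = False.
Unit clause (¬q33) forces q33 = False.
Unit clause (¬q43) forces q43 = False.
Suppose q21 = True.
Unit clause (¬q31) forces q31 = False.
Unit clause (q32) forces q32 = True.
Unit clause (¬q41) forces q41 = False.
Unit clause (q42) forces q42 = True.
That conflicts with the unit clause (¬q42).
Backtrack on q21: now try q21 = False.
Unit clause (q22) forces q22 = True.
Unit clause (¬q32) forces q32 = False.
Unit clause (q31) forces q31 = True.
Unit clause (¬q41) forces q41 = False.
Unit clause (q42) forces q42 = True.
That conflicts with the unit clause (¬q42).
Neither q21 = True nor q21 = False works.
Neither q12 = True nor q12 = False works.
Backtrack on q11: now try q11 = True.
Unit clause (¬q21) forces q21 = False.
Unit clause (¬q31) forces q31 = False.
Unit clause (¬q41) forces q41 = False.
Suppose q22 = True.
Unit clause (¬q12) forces q12 = False.
Unit clause (¬q32) forces q32 = False.
Unit clause (q33) forces q33 = True.
Unit clause (¬q42) forces q42 = False.
Unit clause (q43) forces q43 = True.
That conflicts with the unit clause (¬q43).
Backtrack on q22: now try q22 = False.
Unit clause (q23) forces q23 = True.
Unit clause (¬q13) forces q13 = False.
Unit clause (¬q33) forces q33 = False.
Unit clause (q32) forces q32 = True.
Unit clause (¬q12) forces q12 = False.
Unit clause (¬q42) forces q42 = False.
Unit clause (q43) forces q43 = True.
That conflicts with the unit clause (¬q43).
Neither q22 = True nor q22 = False works.
Neither q11 = True nor q11 = False works.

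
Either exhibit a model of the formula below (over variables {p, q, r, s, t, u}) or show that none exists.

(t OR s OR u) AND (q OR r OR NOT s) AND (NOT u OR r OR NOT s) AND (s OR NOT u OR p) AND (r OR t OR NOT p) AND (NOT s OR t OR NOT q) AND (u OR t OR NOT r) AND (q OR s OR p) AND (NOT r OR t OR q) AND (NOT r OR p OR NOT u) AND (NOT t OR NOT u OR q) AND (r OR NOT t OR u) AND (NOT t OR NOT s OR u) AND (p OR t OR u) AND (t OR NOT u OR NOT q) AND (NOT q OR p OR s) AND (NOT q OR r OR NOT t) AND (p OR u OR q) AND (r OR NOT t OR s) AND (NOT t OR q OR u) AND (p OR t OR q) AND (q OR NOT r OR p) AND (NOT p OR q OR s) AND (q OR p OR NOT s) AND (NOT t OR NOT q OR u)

Suppose t = true.
Suppose u = true.
(q) alone gives q = true.
(r) alone gives r = true.
(p) alone gives p = true.
All clauses hold; s can take either value.

p=true; q=true; r=true; s=true; t=true; u=true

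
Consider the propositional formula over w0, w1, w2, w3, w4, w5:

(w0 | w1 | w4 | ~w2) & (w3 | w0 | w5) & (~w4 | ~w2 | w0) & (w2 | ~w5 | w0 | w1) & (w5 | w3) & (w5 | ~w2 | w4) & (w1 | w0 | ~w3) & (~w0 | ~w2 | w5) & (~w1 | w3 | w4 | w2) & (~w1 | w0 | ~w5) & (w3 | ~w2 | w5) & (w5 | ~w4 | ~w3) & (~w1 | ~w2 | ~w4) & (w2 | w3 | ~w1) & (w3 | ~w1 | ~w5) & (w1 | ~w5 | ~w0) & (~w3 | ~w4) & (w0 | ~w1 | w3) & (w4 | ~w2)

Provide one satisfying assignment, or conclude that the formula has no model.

w0=1; w1=1; w2=0; w3=1; w4=0; w5=1

Case w5 = 1:
Case w1 = 1:
From the singleton clause (w0), w0 = 1.
From the singleton clause (w3), w3 = 1.
From the singleton clause (~w4), w4 = 0.
From the singleton clause (~w2), w2 = 0.
This assignment satisfies each clause.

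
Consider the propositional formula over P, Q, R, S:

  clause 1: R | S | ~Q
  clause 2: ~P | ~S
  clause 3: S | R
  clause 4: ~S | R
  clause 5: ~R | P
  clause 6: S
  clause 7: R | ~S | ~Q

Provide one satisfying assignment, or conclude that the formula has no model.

UNSATISFIABLE

Unit clause (S) forces S = 1.
Unit clause (~P) forces P = 0.
Unit clause (R) forces R = 1.
But (~R) is also a unit clause — contradiction.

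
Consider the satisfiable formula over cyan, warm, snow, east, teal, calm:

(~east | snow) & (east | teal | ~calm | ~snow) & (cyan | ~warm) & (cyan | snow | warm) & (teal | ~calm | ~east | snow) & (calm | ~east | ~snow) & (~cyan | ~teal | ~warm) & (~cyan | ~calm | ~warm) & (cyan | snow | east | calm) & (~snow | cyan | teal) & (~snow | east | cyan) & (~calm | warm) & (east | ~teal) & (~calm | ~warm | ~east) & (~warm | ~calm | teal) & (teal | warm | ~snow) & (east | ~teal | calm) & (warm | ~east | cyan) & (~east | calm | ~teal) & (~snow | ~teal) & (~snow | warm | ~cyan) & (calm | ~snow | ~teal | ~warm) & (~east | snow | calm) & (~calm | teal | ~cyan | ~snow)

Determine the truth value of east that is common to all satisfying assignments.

False

Suppose east = 1.
From the singleton clause (snow), snow = 1.
From the singleton clause (calm), calm = 1.
From the singleton clause (warm), warm = 1.
Now (~warm) is unsatisfied and unit — conflict.
So every satisfying assignment has east = False.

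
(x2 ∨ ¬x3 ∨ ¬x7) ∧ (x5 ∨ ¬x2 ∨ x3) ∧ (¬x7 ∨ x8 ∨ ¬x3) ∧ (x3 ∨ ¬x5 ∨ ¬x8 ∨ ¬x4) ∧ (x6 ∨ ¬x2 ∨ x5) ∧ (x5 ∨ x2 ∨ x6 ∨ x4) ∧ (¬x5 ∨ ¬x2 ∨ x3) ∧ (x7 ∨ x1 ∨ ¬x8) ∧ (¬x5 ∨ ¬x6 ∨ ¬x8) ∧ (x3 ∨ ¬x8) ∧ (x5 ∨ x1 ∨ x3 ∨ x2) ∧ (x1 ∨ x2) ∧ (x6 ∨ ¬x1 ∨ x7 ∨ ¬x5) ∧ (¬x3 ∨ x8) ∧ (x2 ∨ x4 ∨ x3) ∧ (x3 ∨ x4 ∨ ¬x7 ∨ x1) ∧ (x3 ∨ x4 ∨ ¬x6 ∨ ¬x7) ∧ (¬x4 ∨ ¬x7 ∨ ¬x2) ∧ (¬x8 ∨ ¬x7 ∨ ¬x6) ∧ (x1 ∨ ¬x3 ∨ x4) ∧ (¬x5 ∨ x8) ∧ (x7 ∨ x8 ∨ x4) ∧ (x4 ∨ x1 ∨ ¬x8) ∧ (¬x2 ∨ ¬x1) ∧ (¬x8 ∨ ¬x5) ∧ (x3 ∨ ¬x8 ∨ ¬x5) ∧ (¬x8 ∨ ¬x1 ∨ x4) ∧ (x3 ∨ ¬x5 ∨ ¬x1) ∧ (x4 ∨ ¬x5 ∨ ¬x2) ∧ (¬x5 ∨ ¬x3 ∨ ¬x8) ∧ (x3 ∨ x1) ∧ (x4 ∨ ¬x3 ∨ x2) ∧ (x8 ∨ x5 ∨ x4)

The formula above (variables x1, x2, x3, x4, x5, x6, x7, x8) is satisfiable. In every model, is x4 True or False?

True

Suppose x4 = False.
Case x3 = True:
(x8) alone gives x8 = True.
(x1) alone gives x1 = True.
Now (¬x1) is unsatisfied and unit — conflict.
Backtrack on x3: now try x3 = False.
(¬x8) alone gives x8 = False.
(x2) alone gives x2 = True.
(x5) alone gives x5 = True.
Now (¬x5) is unsatisfied and unit — conflict.
Either choice for x3 ends in contradiction.
So every satisfying assignment has x4 = True.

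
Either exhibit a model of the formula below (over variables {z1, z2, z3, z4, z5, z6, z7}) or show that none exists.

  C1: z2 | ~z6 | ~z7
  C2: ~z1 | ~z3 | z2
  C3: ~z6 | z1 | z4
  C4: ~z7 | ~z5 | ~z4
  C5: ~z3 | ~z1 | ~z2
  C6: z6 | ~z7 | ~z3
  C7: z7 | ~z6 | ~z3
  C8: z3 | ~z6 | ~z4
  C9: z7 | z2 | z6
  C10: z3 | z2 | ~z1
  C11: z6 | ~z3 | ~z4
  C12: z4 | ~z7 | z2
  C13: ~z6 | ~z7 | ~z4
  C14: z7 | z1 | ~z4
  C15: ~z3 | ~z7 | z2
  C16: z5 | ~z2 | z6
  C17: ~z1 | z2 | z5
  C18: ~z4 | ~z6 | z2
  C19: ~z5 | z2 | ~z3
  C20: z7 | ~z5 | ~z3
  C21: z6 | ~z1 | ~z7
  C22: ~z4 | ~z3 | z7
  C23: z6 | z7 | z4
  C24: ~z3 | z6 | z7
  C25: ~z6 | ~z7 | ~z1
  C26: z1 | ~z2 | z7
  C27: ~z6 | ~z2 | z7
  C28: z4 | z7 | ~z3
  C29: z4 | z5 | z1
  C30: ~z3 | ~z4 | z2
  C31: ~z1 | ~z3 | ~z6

z1=0,  z2=0,  z3=0,  z4=1,  z5=0,  z6=0,  z7=1

Branch on z2: set z2 = 0.
Branch on z6: set z6 = 0.
The clause (z7) is unit, so z7 = 1.
The clause (~z3) is unit, so z3 = 0.
The clause (~z1) is unit, so z1 = 0.
The clause (z4) is unit, so z4 = 1.
The clause (~z5) is unit, so z5 = 0.
All clauses are satisfied.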